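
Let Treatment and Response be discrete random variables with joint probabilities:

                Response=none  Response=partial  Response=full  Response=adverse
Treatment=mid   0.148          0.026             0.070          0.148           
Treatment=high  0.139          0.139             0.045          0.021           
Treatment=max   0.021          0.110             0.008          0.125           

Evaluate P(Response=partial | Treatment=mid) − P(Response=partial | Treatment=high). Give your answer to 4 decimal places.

-0.3377

P(Treatment=mid) = 0.148 + 0.026 + 0.070 + 0.148 = 0.392; P(Response=partial | Treatment=mid) = 0.026/0.392 = 0.06633.
P(Treatment=high) = 0.139 + 0.139 + 0.045 + 0.021 = 0.344; P(Response=partial | Treatment=high) = 0.139/0.344 = 0.40407.
Difference = -0.3377.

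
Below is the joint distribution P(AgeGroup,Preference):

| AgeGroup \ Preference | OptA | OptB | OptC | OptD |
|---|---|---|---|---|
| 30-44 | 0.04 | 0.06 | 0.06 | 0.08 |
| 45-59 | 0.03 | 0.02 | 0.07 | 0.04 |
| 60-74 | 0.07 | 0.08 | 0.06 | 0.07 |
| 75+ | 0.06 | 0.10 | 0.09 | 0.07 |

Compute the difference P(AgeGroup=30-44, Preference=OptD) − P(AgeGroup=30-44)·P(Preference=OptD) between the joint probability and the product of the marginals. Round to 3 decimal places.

P(AgeGroup=30-44) = 0.04 + 0.06 + 0.06 + 0.08 = 0.24.
P(Preference=OptD) = 0.08 + 0.04 + 0.07 + 0.07 = 0.26.
P(AgeGroup=30-44, Preference=OptD) − P(AgeGroup=30-44)P(Preference=OptD) = 0.08 − 0.24×0.26 = 0.018.

0.018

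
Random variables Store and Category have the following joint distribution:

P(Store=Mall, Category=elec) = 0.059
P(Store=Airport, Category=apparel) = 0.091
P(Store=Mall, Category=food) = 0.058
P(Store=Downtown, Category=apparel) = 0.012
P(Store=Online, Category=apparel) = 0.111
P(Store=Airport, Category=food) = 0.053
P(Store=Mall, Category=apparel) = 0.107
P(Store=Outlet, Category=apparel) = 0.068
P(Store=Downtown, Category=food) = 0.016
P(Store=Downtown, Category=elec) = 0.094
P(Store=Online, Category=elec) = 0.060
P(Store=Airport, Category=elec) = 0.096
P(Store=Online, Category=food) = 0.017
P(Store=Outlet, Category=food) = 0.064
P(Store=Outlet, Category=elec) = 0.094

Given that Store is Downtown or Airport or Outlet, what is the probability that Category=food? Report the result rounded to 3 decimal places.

P(Store=Downtown) = 0.016 + 0.012 + 0.094 = 0.122.
P(Store=Airport) = 0.053 + 0.091 + 0.096 = 0.240.
P(Store=Outlet) = 0.064 + 0.068 + 0.094 = 0.226.
P(Store ∈ {Downtown, Airport, Outlet}) = 0.122 + 0.240 + 0.226 = 0.588; P(Category=food, Store ∈ {Downtown, Airport, Outlet}) = 0.016 + 0.053 + 0.064 = 0.133.
P(Category=food | Store ∈ {Downtown, Airport, Outlet}) = 0.133/0.588 = 0.226.

0.226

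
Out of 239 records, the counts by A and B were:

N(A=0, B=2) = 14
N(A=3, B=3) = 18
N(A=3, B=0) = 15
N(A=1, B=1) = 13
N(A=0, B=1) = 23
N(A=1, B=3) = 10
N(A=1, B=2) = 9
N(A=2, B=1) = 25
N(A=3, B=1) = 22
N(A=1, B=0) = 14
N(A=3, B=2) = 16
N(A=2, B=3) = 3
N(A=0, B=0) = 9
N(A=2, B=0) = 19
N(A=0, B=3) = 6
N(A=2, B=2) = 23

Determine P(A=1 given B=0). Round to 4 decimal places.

Total with B=0: 9 + 14 + 19 + 15 = 57.
P(A=1 | B=0) = 14/57 = 0.2456.

0.2456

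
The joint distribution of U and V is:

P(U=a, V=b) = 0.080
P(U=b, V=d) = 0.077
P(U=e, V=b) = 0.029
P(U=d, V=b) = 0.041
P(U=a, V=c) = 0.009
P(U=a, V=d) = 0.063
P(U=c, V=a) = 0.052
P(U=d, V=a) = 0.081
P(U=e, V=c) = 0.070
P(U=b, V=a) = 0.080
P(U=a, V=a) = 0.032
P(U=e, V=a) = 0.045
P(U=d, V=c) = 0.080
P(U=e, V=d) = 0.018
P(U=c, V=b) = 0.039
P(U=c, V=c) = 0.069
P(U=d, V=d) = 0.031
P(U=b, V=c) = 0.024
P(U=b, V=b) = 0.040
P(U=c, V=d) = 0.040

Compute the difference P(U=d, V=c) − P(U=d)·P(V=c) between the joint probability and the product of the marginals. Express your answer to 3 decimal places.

P(U=d) = 0.081 + 0.041 + 0.080 + 0.031 = 0.233.
P(V=c) = 0.009 + 0.024 + 0.069 + 0.080 + 0.070 = 0.252.
P(U=d, V=c) − P(U=d)P(V=c) = 0.080 − 0.233×0.252 = 0.021.

0.021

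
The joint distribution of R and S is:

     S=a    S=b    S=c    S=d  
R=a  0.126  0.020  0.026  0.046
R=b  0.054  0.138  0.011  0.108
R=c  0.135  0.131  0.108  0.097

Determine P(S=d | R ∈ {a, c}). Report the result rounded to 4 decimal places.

0.2075

P(R=a) = 0.126 + 0.020 + 0.026 + 0.046 = 0.218.
P(R=c) = 0.135 + 0.131 + 0.108 + 0.097 = 0.471.
P(R ∈ {a, c}) = 0.218 + 0.471 = 0.689; P(S=d, R ∈ {a, c}) = 0.046 + 0.097 = 0.143.
P(S=d | R ∈ {a, c}) = 0.143/0.689 = 0.2075.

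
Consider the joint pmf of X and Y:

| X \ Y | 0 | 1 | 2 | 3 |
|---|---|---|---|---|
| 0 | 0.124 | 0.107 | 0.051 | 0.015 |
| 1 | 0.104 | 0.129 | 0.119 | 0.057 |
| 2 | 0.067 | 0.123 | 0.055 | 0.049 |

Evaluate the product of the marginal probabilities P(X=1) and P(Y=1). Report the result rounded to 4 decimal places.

0.1468

P(X=1) = 0.104 + 0.129 + 0.119 + 0.057 = 0.409.
P(Y=1) = 0.107 + 0.129 + 0.123 = 0.359.
Product: 0.409 × 0.359 = 0.1468.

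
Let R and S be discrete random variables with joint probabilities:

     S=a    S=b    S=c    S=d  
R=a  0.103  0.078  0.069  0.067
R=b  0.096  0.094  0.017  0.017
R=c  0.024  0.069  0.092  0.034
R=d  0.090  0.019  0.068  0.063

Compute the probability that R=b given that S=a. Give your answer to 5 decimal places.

P(S=a) = 0.103 + 0.096 + 0.024 + 0.090 = 0.313.
P(R=b | S=a) = 0.096/0.313 = 0.30671.

0.30671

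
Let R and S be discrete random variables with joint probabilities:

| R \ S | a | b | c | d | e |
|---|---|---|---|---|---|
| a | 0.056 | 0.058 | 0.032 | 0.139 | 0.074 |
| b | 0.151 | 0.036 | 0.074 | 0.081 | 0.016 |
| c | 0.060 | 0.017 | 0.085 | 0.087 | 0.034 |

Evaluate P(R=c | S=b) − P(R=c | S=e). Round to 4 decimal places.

-0.1210

P(S=b) = 0.058 + 0.036 + 0.017 = 0.111; P(R=c | S=b) = 0.017/0.111 = 0.15315.
P(S=e) = 0.074 + 0.016 + 0.034 = 0.124; P(R=c | S=e) = 0.034/0.124 = 0.27419.
Difference = -0.1210.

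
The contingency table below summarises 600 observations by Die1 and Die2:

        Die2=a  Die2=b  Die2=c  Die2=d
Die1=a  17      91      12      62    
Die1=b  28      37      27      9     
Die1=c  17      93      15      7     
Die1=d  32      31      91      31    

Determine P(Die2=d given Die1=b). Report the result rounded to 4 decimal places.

Total with Die1=b: 28 + 37 + 27 + 9 = 101.
P(Die2=d | Die1=b) = 9/101 = 0.0891.

0.0891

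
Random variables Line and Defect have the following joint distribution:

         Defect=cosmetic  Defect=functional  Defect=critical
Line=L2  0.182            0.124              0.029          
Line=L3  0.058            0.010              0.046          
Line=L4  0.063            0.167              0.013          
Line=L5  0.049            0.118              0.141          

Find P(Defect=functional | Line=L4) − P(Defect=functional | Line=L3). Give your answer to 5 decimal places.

P(Line=L4) = 0.063 + 0.167 + 0.013 = 0.243; P(Defect=functional | Line=L4) = 0.167/0.243 = 0.687243.
P(Line=L3) = 0.058 + 0.010 + 0.046 = 0.114; P(Defect=functional | Line=L3) = 0.010/0.114 = 0.087719.
Difference = 0.59952.

0.59952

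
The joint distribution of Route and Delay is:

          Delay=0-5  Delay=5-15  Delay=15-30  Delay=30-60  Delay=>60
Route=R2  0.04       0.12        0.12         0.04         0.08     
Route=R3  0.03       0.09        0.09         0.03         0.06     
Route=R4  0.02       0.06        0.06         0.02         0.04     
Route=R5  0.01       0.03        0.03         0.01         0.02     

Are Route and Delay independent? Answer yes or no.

Every cell satisfies P(Route,Delay) = P(Route)·P(Delay). For instance P(Route=R2) = 0.40, P(Delay=>60) = 0.20, and 0.40×0.20 = 0.08 matches the joint entry. So Route and Delay are independent.

yes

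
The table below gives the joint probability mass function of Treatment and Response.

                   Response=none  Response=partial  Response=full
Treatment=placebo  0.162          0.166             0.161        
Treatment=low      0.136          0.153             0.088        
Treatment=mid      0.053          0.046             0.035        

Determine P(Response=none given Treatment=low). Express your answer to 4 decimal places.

0.3607

P(Treatment=low) = 0.136 + 0.153 + 0.088 = 0.377.
P(Response=none | Treatment=low) = 0.136/0.377 = 0.3607.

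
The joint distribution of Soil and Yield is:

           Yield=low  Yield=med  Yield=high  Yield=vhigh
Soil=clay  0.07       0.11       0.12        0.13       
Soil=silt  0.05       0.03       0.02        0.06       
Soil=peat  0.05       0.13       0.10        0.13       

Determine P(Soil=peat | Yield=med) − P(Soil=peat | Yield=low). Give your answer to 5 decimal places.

0.18736

P(Yield=med) = 0.11 + 0.03 + 0.13 = 0.27; P(Soil=peat | Yield=med) = 0.13/0.27 = 0.481481.
P(Yield=low) = 0.07 + 0.05 + 0.05 = 0.17; P(Soil=peat | Yield=low) = 0.05/0.17 = 0.294118.
Difference = 0.18736.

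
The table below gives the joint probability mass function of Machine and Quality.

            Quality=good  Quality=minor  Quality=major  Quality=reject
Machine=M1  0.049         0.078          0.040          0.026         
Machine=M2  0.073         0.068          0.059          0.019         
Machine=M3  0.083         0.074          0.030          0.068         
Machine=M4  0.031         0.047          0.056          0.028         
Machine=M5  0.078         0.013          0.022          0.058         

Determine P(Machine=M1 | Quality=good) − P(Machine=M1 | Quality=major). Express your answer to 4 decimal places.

-0.0372

P(Quality=good) = 0.049 + 0.073 + 0.083 + 0.031 + 0.078 = 0.314; P(Machine=M1 | Quality=good) = 0.049/0.314 = 0.15605.
P(Quality=major) = 0.040 + 0.059 + 0.030 + 0.056 + 0.022 = 0.207; P(Machine=M1 | Quality=major) = 0.040/0.207 = 0.19324.
Difference = -0.0372.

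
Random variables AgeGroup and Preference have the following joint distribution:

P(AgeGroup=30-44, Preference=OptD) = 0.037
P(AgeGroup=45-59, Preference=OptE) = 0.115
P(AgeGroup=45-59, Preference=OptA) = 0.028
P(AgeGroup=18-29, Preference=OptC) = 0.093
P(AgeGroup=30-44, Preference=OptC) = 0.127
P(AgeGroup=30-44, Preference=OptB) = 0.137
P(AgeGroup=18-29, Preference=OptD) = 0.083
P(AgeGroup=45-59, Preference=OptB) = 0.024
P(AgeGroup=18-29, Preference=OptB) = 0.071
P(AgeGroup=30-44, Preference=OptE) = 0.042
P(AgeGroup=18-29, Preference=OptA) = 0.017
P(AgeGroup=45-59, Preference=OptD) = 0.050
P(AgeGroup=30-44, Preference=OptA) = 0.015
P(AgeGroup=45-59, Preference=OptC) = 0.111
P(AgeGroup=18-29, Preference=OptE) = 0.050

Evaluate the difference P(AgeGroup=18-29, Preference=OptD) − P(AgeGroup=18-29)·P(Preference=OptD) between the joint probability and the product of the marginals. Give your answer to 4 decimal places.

P(AgeGroup=18-29) = 0.017 + 0.071 + 0.093 + 0.083 + 0.050 = 0.314.
P(Preference=OptD) = 0.083 + 0.037 + 0.050 = 0.170.
P(AgeGroup=18-29, Preference=OptD) − P(AgeGroup=18-29)P(Preference=OptD) = 0.083 − 0.314×0.170 = 0.0296.

0.0296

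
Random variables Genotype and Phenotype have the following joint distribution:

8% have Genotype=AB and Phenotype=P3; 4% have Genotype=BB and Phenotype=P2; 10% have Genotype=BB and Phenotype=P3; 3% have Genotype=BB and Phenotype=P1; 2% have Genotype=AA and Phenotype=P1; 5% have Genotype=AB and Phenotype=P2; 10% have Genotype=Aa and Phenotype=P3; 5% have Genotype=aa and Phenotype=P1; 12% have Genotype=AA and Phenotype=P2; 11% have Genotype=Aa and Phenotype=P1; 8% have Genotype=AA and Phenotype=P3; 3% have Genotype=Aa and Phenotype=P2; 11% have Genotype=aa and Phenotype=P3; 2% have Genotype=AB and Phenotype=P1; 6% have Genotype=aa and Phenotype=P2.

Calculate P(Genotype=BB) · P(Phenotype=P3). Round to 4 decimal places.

0.0799

P(Genotype=BB) = 0.03 + 0.04 + 0.10 = 0.17.
P(Phenotype=P3) = 0.08 + 0.10 + 0.11 + 0.08 + 0.10 = 0.47.
Product: 0.17 × 0.47 = 0.0799.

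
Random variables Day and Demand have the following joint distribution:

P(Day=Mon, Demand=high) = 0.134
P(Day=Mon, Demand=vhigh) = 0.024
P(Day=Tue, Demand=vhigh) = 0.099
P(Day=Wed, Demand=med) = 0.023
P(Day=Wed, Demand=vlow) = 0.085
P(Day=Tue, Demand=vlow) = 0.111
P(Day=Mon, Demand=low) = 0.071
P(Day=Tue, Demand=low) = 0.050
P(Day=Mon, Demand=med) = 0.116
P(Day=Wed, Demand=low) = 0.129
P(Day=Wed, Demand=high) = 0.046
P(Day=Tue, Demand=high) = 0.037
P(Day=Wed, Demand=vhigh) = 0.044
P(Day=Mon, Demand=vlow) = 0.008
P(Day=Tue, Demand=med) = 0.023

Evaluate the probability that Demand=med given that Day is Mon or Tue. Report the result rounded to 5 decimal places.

0.20654

P(Day=Mon) = 0.008 + 0.071 + 0.116 + 0.134 + 0.024 = 0.353.
P(Day=Tue) = 0.111 + 0.050 + 0.023 + 0.037 + 0.099 = 0.320.
P(Day ∈ {Mon, Tue}) = 0.353 + 0.320 = 0.673; P(Demand=med, Day ∈ {Mon, Tue}) = 0.116 + 0.023 = 0.139.
P(Demand=med | Day ∈ {Mon, Tue}) = 0.139/0.673 = 0.20654.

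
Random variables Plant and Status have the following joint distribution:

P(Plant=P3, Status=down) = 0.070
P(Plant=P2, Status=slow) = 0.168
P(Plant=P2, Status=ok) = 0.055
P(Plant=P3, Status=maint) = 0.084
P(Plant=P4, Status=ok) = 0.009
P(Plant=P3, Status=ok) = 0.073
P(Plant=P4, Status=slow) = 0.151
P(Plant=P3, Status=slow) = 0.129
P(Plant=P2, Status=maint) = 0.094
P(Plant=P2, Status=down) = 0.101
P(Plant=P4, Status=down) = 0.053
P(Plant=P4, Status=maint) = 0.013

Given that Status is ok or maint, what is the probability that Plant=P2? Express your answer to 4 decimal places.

P(Status=ok) = 0.055 + 0.073 + 0.009 = 0.137.
P(Status=maint) = 0.094 + 0.084 + 0.013 = 0.191.
P(Status ∈ {ok, maint}) = 0.137 + 0.191 = 0.328; P(Plant=P2, Status ∈ {ok, maint}) = 0.055 + 0.094 = 0.149.
P(Plant=P2 | Status ∈ {ok, maint}) = 0.149/0.328 = 0.4543.

0.4543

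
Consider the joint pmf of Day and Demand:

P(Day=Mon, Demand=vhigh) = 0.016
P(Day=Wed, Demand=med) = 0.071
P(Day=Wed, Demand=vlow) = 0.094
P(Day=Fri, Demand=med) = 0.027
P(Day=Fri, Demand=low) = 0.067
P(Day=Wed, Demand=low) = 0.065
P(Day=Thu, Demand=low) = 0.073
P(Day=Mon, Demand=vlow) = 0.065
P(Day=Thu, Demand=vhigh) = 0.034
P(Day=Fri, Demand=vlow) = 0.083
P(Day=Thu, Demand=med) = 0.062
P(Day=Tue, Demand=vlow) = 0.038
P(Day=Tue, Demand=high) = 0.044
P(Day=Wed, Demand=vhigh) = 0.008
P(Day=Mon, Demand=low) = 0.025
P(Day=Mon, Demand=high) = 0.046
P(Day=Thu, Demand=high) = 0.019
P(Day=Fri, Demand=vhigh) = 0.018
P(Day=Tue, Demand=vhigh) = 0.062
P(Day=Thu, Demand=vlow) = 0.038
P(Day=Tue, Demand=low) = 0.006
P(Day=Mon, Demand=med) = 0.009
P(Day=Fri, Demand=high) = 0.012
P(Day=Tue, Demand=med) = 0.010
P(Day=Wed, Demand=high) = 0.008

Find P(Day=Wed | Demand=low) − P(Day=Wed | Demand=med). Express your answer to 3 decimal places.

-0.121

P(Demand=low) = 0.025 + 0.006 + 0.065 + 0.073 + 0.067 = 0.236; P(Day=Wed | Demand=low) = 0.065/0.236 = 0.2754.
P(Demand=med) = 0.009 + 0.010 + 0.071 + 0.062 + 0.027 = 0.179; P(Day=Wed | Demand=med) = 0.071/0.179 = 0.3966.
Difference = -0.121.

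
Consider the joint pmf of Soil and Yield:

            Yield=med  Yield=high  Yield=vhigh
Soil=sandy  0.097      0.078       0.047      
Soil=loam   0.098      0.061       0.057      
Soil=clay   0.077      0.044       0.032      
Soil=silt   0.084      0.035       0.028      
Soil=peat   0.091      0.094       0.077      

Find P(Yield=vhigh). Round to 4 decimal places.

P(Yield=vhigh) = 0.047 + 0.057 + 0.032 + 0.028 + 0.077 = 0.241.

0.2410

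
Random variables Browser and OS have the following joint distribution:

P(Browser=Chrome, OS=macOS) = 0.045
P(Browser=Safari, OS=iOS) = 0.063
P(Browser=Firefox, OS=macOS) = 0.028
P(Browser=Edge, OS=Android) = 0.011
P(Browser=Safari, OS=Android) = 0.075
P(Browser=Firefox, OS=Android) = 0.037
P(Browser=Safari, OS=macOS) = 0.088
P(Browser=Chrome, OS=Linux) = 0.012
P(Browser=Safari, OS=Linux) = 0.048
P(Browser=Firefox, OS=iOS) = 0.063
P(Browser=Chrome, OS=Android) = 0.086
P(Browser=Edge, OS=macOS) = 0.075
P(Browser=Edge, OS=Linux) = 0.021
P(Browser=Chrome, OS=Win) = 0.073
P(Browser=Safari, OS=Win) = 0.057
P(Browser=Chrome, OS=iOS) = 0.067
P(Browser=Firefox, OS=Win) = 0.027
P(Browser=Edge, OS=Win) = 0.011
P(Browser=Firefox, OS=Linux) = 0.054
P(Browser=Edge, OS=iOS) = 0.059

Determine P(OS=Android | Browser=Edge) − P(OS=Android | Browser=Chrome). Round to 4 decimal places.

-0.2417

P(Browser=Edge) = 0.011 + 0.075 + 0.021 + 0.059 + 0.011 = 0.177; P(OS=Android | Browser=Edge) = 0.011/0.177 = 0.06215.
P(Browser=Chrome) = 0.073 + 0.045 + 0.012 + 0.067 + 0.086 = 0.283; P(OS=Android | Browser=Chrome) = 0.086/0.283 = 0.30389.
Difference = -0.2417.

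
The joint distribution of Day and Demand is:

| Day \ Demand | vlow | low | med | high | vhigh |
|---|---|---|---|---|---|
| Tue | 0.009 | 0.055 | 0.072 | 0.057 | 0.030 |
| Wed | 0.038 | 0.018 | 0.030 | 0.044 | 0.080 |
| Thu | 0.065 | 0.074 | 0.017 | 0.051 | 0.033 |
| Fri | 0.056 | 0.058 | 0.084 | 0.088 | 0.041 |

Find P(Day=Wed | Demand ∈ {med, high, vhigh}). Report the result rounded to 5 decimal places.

P(Demand=med) = 0.072 + 0.030 + 0.017 + 0.084 = 0.203.
P(Demand=high) = 0.057 + 0.044 + 0.051 + 0.088 = 0.240.
P(Demand=vhigh) = 0.030 + 0.080 + 0.033 + 0.041 = 0.184.
P(Demand ∈ {med, high, vhigh}) = 0.203 + 0.240 + 0.184 = 0.627; P(Day=Wed, Demand ∈ {med, high, vhigh}) = 0.030 + 0.044 + 0.080 = 0.154.
P(Day=Wed | Demand ∈ {med, high, vhigh}) = 0.154/0.627 = 0.24561.

0.24561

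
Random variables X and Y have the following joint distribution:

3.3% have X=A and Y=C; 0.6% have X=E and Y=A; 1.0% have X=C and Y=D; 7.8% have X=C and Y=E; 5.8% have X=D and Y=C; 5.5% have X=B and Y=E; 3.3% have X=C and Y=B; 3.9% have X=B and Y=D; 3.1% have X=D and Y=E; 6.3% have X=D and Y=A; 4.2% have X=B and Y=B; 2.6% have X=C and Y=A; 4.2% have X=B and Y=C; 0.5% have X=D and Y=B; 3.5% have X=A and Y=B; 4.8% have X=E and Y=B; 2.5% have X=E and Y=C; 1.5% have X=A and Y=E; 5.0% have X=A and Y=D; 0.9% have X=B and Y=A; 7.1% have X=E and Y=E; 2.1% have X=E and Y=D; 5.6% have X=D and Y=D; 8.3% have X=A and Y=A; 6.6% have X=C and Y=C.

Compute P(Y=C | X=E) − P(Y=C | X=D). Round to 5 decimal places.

P(X=E) = 0.006 + 0.048 + 0.025 + 0.021 + 0.071 = 0.171; P(Y=C | X=E) = 0.025/0.171 = 0.146199.
P(X=D) = 0.063 + 0.005 + 0.058 + 0.056 + 0.031 = 0.213; P(Y=C | X=D) = 0.058/0.213 = 0.272300.
Difference = -0.12610.

-0.12610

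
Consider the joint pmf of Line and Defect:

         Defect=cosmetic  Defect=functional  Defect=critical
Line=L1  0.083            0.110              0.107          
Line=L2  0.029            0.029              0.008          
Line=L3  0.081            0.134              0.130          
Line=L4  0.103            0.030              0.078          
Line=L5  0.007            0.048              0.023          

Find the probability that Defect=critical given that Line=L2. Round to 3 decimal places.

P(Line=L2) = 0.029 + 0.029 + 0.008 = 0.066.
P(Defect=critical | Line=L2) = 0.008/0.066 = 0.121.

0.121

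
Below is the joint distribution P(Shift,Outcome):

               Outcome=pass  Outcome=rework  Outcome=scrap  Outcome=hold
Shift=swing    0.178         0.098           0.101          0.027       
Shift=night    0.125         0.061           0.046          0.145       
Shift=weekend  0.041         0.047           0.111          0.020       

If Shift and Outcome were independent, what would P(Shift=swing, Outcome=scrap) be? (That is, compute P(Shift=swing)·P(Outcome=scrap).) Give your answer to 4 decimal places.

0.1042

P(Shift=swing) = 0.178 + 0.098 + 0.101 + 0.027 = 0.404.
P(Outcome=scrap) = 0.101 + 0.046 + 0.111 = 0.258.
Product: 0.404 × 0.258 = 0.1042.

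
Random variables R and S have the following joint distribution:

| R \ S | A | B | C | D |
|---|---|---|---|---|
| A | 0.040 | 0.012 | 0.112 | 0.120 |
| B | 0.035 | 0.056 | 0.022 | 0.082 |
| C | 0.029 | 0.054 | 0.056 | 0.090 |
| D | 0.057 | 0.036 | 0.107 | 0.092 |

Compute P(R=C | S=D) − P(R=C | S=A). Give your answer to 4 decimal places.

P(S=D) = 0.120 + 0.082 + 0.090 + 0.092 = 0.384; P(R=C | S=D) = 0.090/0.384 = 0.23438.
P(S=A) = 0.040 + 0.035 + 0.029 + 0.057 = 0.161; P(R=C | S=A) = 0.029/0.161 = 0.18012.
Difference = 0.0543.

0.0543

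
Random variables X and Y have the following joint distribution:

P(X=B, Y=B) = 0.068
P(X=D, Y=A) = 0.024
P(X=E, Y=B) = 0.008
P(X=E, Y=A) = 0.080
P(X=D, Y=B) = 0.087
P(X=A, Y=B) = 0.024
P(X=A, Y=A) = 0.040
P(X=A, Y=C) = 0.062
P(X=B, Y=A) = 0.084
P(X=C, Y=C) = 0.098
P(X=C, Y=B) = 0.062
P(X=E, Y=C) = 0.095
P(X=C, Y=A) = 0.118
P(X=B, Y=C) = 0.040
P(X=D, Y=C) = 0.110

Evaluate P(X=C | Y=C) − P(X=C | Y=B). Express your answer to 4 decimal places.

P(Y=C) = 0.062 + 0.040 + 0.098 + 0.110 + 0.095 = 0.405; P(X=C | Y=C) = 0.098/0.405 = 0.24198.
P(Y=B) = 0.024 + 0.068 + 0.062 + 0.087 + 0.008 = 0.249; P(X=C | Y=B) = 0.062/0.249 = 0.24900.
Difference = -0.0070.

-0.0070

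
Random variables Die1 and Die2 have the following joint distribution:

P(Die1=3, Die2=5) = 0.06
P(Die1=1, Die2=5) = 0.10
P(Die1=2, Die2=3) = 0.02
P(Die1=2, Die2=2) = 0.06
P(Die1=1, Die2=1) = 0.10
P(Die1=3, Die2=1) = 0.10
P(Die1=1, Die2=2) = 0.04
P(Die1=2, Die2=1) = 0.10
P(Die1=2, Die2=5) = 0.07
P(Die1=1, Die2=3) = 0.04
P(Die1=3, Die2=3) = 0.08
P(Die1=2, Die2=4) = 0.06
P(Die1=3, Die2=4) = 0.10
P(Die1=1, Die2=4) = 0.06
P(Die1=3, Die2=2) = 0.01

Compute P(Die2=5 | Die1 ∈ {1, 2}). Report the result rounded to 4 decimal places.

P(Die1=1) = 0.10 + 0.04 + 0.04 + 0.06 + 0.10 = 0.34.
P(Die1=2) = 0.10 + 0.06 + 0.02 + 0.06 + 0.07 = 0.31.
P(Die1 ∈ {1, 2}) = 0.34 + 0.31 = 0.65; P(Die2=5, Die1 ∈ {1, 2}) = 0.10 + 0.07 = 0.17.
P(Die2=5 | Die1 ∈ {1, 2}) = 0.17/0.65 = 0.2615.

0.2615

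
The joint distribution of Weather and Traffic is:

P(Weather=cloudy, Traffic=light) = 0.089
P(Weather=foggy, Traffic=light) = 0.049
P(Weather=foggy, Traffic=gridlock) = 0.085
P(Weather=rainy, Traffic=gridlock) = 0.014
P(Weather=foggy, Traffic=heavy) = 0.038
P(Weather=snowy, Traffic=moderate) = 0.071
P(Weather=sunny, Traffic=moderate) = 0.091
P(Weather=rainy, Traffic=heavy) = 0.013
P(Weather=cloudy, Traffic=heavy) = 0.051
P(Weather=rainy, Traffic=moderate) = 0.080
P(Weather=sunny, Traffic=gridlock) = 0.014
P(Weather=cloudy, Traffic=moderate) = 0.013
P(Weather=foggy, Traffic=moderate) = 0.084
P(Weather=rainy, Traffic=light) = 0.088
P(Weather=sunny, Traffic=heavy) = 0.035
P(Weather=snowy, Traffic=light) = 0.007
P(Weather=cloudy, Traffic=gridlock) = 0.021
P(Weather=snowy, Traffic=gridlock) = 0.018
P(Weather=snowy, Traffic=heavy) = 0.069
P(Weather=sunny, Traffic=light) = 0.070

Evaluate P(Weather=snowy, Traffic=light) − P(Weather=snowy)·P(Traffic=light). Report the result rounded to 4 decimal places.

P(Weather=snowy) = 0.007 + 0.071 + 0.069 + 0.018 = 0.165.
P(Traffic=light) = 0.070 + 0.089 + 0.088 + 0.007 + 0.049 = 0.303.
P(Weather=snowy, Traffic=light) − P(Weather=snowy)P(Traffic=light) = 0.007 − 0.165×0.303 = -0.0430.

-0.0430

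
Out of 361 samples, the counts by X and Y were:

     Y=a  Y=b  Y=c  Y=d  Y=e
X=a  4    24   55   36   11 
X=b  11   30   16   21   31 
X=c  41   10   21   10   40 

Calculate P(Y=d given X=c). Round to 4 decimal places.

0.0820

Total with X=c: 41 + 10 + 21 + 10 + 40 = 122.
P(Y=d | X=c) = 10/122 = 0.0820.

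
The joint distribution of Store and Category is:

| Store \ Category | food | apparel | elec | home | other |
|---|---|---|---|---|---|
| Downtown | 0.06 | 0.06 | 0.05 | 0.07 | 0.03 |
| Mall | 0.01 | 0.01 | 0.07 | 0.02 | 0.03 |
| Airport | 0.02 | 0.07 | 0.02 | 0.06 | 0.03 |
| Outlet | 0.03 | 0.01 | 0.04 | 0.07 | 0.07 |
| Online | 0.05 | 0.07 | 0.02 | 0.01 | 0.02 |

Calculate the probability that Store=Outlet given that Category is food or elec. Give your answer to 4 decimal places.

P(Category=food) = 0.06 + 0.01 + 0.02 + 0.03 + 0.05 = 0.17.
P(Category=elec) = 0.05 + 0.07 + 0.02 + 0.04 + 0.02 = 0.20.
P(Category ∈ {food, elec}) = 0.17 + 0.20 = 0.37; P(Store=Outlet, Category ∈ {food, elec}) = 0.03 + 0.04 = 0.07.
P(Store=Outlet | Category ∈ {food, elec}) = 0.07/0.37 = 0.1892.

0.1892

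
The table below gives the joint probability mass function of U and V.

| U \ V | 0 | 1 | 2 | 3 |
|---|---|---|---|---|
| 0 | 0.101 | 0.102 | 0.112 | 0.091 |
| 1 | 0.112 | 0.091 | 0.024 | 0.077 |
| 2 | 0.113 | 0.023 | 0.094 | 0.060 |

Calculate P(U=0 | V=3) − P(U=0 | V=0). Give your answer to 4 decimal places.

0.0893

P(V=3) = 0.091 + 0.077 + 0.060 = 0.228; P(U=0 | V=3) = 0.091/0.228 = 0.39912.
P(V=0) = 0.101 + 0.112 + 0.113 = 0.326; P(U=0 | V=0) = 0.101/0.326 = 0.30982.
Difference = 0.0893.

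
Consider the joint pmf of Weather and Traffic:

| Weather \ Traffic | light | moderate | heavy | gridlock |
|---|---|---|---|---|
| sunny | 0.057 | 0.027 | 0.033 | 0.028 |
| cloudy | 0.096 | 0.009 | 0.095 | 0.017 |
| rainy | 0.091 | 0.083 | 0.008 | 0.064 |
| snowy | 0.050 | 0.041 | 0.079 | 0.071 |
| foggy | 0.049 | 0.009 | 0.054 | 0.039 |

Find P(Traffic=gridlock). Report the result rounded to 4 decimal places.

0.2190

P(Traffic=gridlock) = 0.028 + 0.017 + 0.064 + 0.071 + 0.039 = 0.219.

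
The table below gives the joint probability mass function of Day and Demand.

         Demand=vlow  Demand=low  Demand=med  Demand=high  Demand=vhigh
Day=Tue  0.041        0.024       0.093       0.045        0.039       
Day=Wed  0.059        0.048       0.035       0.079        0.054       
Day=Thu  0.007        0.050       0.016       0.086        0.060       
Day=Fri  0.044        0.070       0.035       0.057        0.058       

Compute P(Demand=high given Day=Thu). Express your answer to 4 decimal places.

P(Day=Thu) = 0.007 + 0.050 + 0.016 + 0.086 + 0.060 = 0.219.
P(Demand=high | Day=Thu) = 0.086/0.219 = 0.3927.

0.3927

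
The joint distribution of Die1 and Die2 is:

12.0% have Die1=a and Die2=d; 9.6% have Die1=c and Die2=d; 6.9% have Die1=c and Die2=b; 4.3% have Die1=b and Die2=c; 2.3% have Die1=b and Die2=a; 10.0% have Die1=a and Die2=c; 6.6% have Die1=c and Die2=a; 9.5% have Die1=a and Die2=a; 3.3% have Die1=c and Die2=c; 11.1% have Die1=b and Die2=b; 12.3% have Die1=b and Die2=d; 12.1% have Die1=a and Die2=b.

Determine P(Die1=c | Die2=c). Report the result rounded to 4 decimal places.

P(Die2=c) = 0.100 + 0.043 + 0.033 = 0.176.
P(Die1=c | Die2=c) = 0.033/0.176 = 0.1875.

0.1875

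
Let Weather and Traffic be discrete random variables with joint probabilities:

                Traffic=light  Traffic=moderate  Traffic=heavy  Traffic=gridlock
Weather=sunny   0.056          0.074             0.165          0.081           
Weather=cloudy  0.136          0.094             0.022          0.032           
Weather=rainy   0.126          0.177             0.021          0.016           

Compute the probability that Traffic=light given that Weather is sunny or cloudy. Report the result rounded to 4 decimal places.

P(Weather=sunny) = 0.056 + 0.074 + 0.165 + 0.081 = 0.376.
P(Weather=cloudy) = 0.136 + 0.094 + 0.022 + 0.032 = 0.284.
P(Weather ∈ {sunny, cloudy}) = 0.376 + 0.284 = 0.660; P(Traffic=light, Weather ∈ {sunny, cloudy}) = 0.056 + 0.136 = 0.192.
P(Traffic=light | Weather ∈ {sunny, cloudy}) = 0.192/0.660 = 0.2909.

0.2909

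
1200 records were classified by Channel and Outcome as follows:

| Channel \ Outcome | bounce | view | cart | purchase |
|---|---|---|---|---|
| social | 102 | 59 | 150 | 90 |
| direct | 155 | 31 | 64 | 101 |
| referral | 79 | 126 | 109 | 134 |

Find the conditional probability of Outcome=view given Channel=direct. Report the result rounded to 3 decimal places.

0.088

Total with Channel=direct: 155 + 31 + 64 + 101 = 351.
P(Outcome=view | Channel=direct) = 31/351 = 0.088.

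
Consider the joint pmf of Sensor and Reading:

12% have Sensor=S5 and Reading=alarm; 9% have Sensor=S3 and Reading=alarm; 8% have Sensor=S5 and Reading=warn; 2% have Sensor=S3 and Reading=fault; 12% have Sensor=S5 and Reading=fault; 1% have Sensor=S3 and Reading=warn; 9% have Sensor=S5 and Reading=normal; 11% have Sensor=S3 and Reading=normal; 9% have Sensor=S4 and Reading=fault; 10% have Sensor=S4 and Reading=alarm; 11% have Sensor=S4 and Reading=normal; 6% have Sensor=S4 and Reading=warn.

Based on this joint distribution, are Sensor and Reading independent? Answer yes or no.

P(Sensor=S3) = 0.23 and P(Reading=normal) = 0.31, so their product is 0.0713, but P(Sensor=S3, Reading=normal) = 0.11. Since these differ, Sensor and Reading are not independent.

no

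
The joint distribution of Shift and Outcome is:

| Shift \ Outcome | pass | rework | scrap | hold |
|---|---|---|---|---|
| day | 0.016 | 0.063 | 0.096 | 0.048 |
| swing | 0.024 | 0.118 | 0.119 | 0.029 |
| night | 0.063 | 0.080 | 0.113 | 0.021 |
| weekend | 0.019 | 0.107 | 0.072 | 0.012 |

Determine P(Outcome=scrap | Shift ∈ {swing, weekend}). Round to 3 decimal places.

P(Shift=swing) = 0.024 + 0.118 + 0.119 + 0.029 = 0.290.
P(Shift=weekend) = 0.019 + 0.107 + 0.072 + 0.012 = 0.210.
P(Shift ∈ {swing, weekend}) = 0.290 + 0.210 = 0.500; P(Outcome=scrap, Shift ∈ {swing, weekend}) = 0.119 + 0.072 = 0.191.
P(Outcome=scrap | Shift ∈ {swing, weekend}) = 0.191/0.500 = 0.382.

0.382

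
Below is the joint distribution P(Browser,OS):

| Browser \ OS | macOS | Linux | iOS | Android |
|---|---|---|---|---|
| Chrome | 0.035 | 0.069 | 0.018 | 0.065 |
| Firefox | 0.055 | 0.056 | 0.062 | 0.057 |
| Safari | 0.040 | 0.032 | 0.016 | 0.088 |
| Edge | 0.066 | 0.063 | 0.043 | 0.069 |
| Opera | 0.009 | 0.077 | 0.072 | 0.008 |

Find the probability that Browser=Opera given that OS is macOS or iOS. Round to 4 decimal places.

P(OS=macOS) = 0.035 + 0.055 + 0.040 + 0.066 + 0.009 = 0.205.
P(OS=iOS) = 0.018 + 0.062 + 0.016 + 0.043 + 0.072 = 0.211.
P(OS ∈ {macOS, iOS}) = 0.205 + 0.211 = 0.416; P(Browser=Opera, OS ∈ {macOS, iOS}) = 0.009 + 0.072 = 0.081.
P(Browser=Opera | OS ∈ {macOS, iOS}) = 0.081/0.416 = 0.1947.

0.1947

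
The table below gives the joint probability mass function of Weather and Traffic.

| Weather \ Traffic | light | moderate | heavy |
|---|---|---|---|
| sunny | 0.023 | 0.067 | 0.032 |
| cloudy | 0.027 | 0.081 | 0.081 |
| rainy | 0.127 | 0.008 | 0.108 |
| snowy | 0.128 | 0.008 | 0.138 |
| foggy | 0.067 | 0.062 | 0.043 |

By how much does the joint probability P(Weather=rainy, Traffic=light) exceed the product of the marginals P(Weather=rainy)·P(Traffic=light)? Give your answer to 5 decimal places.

P(Weather=rainy) = 0.127 + 0.008 + 0.108 = 0.243.
P(Traffic=light) = 0.023 + 0.027 + 0.127 + 0.128 + 0.067 = 0.372.
P(Weather=rainy, Traffic=light) − P(Weather=rainy)P(Traffic=light) = 0.127 − 0.243×0.372 = 0.03660.

0.03660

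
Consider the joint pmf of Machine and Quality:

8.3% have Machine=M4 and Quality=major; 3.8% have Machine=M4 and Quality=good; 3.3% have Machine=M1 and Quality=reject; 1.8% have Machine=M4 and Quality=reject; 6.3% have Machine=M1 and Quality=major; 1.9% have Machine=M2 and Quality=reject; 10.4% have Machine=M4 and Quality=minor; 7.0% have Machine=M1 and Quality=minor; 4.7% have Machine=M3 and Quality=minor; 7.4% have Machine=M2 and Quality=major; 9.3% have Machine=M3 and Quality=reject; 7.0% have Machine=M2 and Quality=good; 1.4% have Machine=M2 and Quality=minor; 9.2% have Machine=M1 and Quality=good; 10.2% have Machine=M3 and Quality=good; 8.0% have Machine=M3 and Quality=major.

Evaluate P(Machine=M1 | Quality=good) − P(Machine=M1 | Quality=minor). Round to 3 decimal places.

0.007

P(Quality=good) = 0.092 + 0.070 + 0.102 + 0.038 = 0.302; P(Machine=M1 | Quality=good) = 0.092/0.302 = 0.3046.
P(Quality=minor) = 0.070 + 0.014 + 0.047 + 0.104 = 0.235; P(Machine=M1 | Quality=minor) = 0.070/0.235 = 0.2979.
Difference = 0.007.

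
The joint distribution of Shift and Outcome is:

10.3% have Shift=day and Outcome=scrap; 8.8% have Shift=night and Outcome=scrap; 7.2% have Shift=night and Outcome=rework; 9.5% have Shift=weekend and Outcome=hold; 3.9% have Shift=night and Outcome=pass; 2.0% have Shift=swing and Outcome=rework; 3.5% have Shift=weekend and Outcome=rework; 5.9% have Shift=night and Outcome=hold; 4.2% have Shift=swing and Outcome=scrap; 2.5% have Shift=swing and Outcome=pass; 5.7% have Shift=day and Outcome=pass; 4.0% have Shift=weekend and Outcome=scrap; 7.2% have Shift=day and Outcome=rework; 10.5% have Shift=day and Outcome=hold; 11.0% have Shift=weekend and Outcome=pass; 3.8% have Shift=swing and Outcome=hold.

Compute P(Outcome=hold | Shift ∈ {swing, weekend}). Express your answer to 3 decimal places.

P(Shift=swing) = 0.025 + 0.020 + 0.042 + 0.038 = 0.125.
P(Shift=weekend) = 0.110 + 0.035 + 0.040 + 0.095 = 0.280.
P(Shift ∈ {swing, weekend}) = 0.125 + 0.280 = 0.405; P(Outcome=hold, Shift ∈ {swing, weekend}) = 0.038 + 0.095 = 0.133.
P(Outcome=hold | Shift ∈ {swing, weekend}) = 0.133/0.405 = 0.328.

0.328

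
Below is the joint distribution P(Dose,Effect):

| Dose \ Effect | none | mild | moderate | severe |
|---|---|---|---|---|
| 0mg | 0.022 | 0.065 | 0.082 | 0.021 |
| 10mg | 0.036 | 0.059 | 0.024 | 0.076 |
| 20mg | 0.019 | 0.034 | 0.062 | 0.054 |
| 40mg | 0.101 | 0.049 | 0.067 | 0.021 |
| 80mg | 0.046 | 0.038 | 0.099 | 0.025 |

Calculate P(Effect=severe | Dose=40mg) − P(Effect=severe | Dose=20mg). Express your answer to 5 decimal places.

P(Dose=40mg) = 0.101 + 0.049 + 0.067 + 0.021 = 0.238; P(Effect=severe | Dose=40mg) = 0.021/0.238 = 0.088235.
P(Dose=20mg) = 0.019 + 0.034 + 0.062 + 0.054 = 0.169; P(Effect=severe | Dose=20mg) = 0.054/0.169 = 0.319527.
Difference = -0.23129.

-0.23129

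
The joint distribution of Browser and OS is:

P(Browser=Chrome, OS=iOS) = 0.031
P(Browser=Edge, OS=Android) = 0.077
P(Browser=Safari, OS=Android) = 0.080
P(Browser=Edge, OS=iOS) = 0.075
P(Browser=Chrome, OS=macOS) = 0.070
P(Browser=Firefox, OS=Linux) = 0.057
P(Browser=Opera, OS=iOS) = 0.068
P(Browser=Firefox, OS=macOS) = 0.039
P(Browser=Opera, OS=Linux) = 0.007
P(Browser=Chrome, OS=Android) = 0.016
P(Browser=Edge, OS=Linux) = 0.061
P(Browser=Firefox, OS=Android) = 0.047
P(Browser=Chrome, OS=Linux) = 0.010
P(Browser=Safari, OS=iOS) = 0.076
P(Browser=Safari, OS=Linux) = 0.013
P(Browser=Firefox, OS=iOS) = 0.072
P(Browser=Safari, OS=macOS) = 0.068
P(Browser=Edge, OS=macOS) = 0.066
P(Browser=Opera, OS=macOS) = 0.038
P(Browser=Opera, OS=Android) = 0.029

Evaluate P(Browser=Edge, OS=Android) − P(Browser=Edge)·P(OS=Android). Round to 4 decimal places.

0.0075

P(Browser=Edge) = 0.066 + 0.061 + 0.075 + 0.077 = 0.279.
P(OS=Android) = 0.016 + 0.047 + 0.080 + 0.077 + 0.029 = 0.249.
P(Browser=Edge, OS=Android) − P(Browser=Edge)P(OS=Android) = 0.077 − 0.279×0.249 = 0.0075.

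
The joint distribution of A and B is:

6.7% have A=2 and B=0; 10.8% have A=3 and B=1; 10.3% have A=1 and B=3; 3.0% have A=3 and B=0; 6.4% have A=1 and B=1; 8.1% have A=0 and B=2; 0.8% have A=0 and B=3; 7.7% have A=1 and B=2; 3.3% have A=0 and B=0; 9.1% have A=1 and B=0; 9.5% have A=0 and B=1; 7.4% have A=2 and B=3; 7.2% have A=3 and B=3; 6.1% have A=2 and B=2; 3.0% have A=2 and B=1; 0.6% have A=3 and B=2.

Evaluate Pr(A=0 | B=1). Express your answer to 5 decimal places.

0.31987

P(B=1) = 0.095 + 0.064 + 0.030 + 0.108 = 0.297.
P(A=0 | B=1) = 0.095/0.297 = 0.31987.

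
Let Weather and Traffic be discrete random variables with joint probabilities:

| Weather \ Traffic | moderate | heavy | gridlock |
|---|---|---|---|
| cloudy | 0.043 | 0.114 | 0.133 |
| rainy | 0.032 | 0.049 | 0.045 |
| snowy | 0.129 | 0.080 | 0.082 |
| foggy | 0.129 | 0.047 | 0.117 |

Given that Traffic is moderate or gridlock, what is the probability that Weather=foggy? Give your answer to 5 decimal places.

0.34648

P(Traffic=moderate) = 0.043 + 0.032 + 0.129 + 0.129 = 0.333.
P(Traffic=gridlock) = 0.133 + 0.045 + 0.082 + 0.117 = 0.377.
P(Traffic ∈ {moderate, gridlock}) = 0.333 + 0.377 = 0.710; P(Weather=foggy, Traffic ∈ {moderate, gridlock}) = 0.129 + 0.117 = 0.246.
P(Weather=foggy | Traffic ∈ {moderate, gridlock}) = 0.246/0.710 = 0.34648.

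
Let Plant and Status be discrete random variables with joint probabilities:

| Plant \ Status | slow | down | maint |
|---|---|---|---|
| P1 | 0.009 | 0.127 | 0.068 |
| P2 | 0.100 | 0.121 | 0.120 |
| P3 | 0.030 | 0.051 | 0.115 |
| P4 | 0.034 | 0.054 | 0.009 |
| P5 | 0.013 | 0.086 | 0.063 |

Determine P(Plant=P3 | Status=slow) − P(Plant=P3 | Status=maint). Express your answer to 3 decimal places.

-0.145

P(Status=slow) = 0.009 + 0.100 + 0.030 + 0.034 + 0.013 = 0.186; P(Plant=P3 | Status=slow) = 0.030/0.186 = 0.1613.
P(Status=maint) = 0.068 + 0.120 + 0.115 + 0.009 + 0.063 = 0.375; P(Plant=P3 | Status=maint) = 0.115/0.375 = 0.3067.
Difference = -0.145.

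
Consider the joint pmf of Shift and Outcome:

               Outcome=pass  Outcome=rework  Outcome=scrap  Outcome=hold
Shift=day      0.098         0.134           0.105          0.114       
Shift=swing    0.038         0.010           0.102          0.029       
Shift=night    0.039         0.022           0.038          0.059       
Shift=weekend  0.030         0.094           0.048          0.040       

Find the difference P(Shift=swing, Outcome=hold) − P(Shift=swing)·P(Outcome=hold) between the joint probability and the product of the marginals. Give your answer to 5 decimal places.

P(Shift=swing) = 0.038 + 0.010 + 0.102 + 0.029 = 0.179.
P(Outcome=hold) = 0.114 + 0.029 + 0.059 + 0.040 = 0.242.
P(Shift=swing, Outcome=hold) − P(Shift=swing)P(Outcome=hold) = 0.029 − 0.179×0.242 = -0.01432.

-0.01432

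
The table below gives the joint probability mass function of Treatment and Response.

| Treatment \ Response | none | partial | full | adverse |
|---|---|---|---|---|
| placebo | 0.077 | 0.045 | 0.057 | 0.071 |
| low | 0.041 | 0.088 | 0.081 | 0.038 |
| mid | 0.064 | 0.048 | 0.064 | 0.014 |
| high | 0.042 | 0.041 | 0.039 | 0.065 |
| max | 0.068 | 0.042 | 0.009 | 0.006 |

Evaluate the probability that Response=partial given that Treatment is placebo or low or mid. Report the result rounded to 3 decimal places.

0.263

P(Treatment=placebo) = 0.077 + 0.045 + 0.057 + 0.071 = 0.250.
P(Treatment=low) = 0.041 + 0.088 + 0.081 + 0.038 = 0.248.
P(Treatment=mid) = 0.064 + 0.048 + 0.064 + 0.014 = 0.190.
P(Treatment ∈ {placebo, low, mid}) = 0.250 + 0.248 + 0.190 = 0.688; P(Response=partial, Treatment ∈ {placebo, low, mid}) = 0.045 + 0.088 + 0.048 = 0.181.
P(Response=partial | Treatment ∈ {placebo, low, mid}) = 0.181/0.688 = 0.263.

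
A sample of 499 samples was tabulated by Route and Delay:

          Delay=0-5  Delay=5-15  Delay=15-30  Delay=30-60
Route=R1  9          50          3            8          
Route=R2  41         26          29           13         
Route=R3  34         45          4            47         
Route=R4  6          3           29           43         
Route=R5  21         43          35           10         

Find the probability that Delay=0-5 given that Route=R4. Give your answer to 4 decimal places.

Total with Route=R4: 6 + 3 + 29 + 43 = 81.
P(Delay=0-5 | Route=R4) = 6/81 = 0.0741.

0.0741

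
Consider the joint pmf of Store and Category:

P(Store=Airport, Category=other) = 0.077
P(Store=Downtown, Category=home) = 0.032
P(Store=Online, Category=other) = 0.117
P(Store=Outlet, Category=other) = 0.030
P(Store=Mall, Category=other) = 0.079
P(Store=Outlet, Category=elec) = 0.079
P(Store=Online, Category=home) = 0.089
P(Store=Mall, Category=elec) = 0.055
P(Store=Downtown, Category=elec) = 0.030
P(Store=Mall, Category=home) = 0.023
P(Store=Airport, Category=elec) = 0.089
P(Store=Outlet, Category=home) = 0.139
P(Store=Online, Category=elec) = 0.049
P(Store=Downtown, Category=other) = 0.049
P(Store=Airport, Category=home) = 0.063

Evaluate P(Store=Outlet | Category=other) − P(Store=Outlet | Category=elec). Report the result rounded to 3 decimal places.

-0.176

P(Category=other) = 0.049 + 0.079 + 0.077 + 0.030 + 0.117 = 0.352; P(Store=Outlet | Category=other) = 0.030/0.352 = 0.0852.
P(Category=elec) = 0.030 + 0.055 + 0.089 + 0.079 + 0.049 = 0.302; P(Store=Outlet | Category=elec) = 0.079/0.302 = 0.2616.
Difference = -0.176.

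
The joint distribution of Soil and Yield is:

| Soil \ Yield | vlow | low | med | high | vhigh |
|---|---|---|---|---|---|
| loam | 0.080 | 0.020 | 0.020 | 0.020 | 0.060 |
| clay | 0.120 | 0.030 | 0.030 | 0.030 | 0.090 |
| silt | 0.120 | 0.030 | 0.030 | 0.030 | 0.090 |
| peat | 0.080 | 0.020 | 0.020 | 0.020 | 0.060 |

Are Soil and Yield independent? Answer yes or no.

Every cell satisfies P(Soil,Yield) = P(Soil)·P(Yield). For instance P(Soil=loam) = 0.200, P(Yield=low) = 0.100, and 0.200×0.100 = 0.020 matches the joint entry. So Soil and Yield are independent.

yes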